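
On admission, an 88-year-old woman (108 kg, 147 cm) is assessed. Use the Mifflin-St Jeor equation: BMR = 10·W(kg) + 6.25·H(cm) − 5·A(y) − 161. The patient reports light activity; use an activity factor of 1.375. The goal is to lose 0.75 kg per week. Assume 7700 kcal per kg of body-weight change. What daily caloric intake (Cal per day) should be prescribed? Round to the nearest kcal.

Mifflin-St Jeor (female): BMR = 10(108) + 6.25(147) − 5(88) − 161 = 1080 + 918.75 − 440 − 161 = 1397.75 kcal/day.
TEE = 1397.75 × 1.375 = 1921.9063 kcal/day.
Required daily deficit = 0.75 × 7700 ÷ 7 = 825 kcal/day.
Target intake = 1921.9063 − 825 = 1096.9063 kcal/day.

1097 Cal per day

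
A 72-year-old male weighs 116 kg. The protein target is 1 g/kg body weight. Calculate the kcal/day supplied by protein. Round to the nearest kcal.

Protein = 1 g/kg × 116 kg = 116 g/day.
Protein energy = 116 g × 4 kcal/g = 464 kcal/day.

464 kcal/day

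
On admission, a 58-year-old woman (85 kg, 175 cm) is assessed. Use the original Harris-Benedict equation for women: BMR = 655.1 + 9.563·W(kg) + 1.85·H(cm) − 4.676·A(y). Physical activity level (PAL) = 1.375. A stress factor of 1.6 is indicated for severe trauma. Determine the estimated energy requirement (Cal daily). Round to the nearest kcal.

Harris-Benedict: BMR = 655.1 + 9.563(85) + 1.85(175) − 4.676(58) = 1520.497 kcal/day.
TEE = BMR × activity factor = 1520.497 × 1.375 = 2090.6834 kcal/day.
Apply stress factor: 2090.6834 × 1.6 = 3345.0934 kcal/day.

3345 Cal daily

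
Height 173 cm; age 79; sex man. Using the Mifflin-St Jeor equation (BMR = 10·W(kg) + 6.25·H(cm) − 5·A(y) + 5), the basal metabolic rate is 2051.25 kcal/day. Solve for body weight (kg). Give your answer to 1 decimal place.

2051.25 = 10·W + 6.25(173) − 5(79) + 5
10·W = 2051.25 − 691.25 = 1360, so W = 136 kg.

136.0 kg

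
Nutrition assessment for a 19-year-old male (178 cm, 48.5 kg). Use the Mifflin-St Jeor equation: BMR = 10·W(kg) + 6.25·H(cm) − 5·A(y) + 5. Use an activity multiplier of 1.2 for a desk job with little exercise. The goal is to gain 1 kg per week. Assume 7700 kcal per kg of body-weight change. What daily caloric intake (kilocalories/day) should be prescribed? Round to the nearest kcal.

Mifflin-St Jeor (male): BMR = 10(48.5) + 6.25(178) − 5(19) + 5 = 485 + 1112.5 − 95 + 5 = 1507.5 kcal/day.
TEE = 1507.5 × 1.2 = 1809 kcal/day.
Required daily surplus = 1 × 7700 ÷ 7 = 1100 kcal/day.
Target intake = 1809 + 1100 = 2909 kcal/day.

2909 kilocalories/day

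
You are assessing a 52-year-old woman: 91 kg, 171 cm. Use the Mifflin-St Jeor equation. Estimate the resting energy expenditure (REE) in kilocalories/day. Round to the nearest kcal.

Mifflin-St Jeor (female): BMR = 10(91) + 6.25(171) − 5(52) − 161 = 910 + 1068.75 − 260 − 161 = 1557.75 kcal/day.

1558 kilocalories/day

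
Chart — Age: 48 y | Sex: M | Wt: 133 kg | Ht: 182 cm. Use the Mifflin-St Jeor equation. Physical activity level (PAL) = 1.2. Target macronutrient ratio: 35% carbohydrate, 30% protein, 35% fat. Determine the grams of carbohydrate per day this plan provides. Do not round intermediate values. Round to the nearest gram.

234 g/day

Mifflin-St Jeor (male): BMR = 10(133) + 6.25(182) − 5(48) + 5 = 1330 + 1137.5 − 240 + 5 = 2232.5 kcal/day.
TEE = 2232.5 × 1.2 = 2679 kcal/day.
Carbohydrate energy = 35% × 2679 = 937.65 kcal.
Carbohydrate = 937.65 ÷ 4 kcal/g = 234.4125 g.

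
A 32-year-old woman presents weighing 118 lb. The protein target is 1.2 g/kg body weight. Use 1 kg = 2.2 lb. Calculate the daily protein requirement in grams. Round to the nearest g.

Weight in kg = 118 ÷ 2.2 = 53.6364 kg.
Protein = 1.2 g/kg × 53.6364 kg = 64.3636 g/day.

64 g/day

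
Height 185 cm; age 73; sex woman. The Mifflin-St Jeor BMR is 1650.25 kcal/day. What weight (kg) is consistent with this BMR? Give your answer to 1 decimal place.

102.0 kg

1650.25 = 10·W + 6.25(185) − 5(73) − 161
10·W = 1650.25 − 630.25 = 1020, so W = 102 kg.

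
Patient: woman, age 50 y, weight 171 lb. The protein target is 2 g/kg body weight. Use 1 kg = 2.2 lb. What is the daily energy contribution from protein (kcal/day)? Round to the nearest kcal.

Weight in kg = 171 ÷ 2.2 = 77.7273 kg.
Protein = 2 g/kg × 77.7273 kg = 155.4545 g/day.
Protein energy = 155.4545 g × 4 kcal/g = 621.8182 kcal/day.

622 kcal/day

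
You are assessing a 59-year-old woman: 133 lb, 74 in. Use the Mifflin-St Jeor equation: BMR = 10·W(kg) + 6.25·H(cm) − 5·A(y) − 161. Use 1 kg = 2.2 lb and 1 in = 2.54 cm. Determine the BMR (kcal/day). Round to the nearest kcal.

1323 kcal/day

Convert to metric: weight = 133 ÷ 2.2 = 60.4545 kg; height = 74 × 2.54 = 187.96 cm.
Mifflin-St Jeor (female): BMR = 10(60.4545) + 6.25(187.96) − 5(59) − 161 = 604.5455 + 1174.75 − 295 − 161 = 1323.2955 kcal/day.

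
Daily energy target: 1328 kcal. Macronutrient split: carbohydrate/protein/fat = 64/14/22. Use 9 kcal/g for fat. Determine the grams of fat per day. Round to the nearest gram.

32 g/day

Fat energy = 22% × 1328 = 292.16 kcal.
At 9 kcal/g: 292.16 ÷ 9 = 32.4622 g.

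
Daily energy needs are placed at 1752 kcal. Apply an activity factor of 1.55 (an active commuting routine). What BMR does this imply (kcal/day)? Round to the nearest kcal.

BMR = TEE ÷ activity factor = 1752 ÷ 1.55 = 1130.3226 kcal/day.

1130 kcal/day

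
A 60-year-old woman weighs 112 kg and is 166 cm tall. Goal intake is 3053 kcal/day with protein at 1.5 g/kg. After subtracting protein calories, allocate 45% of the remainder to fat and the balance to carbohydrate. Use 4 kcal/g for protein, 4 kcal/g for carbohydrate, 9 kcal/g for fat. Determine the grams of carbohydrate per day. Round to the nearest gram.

Protein = 1.5 × 112 = 168 g → 168 × 4 = 672 kcal.
Non-protein calories = 3053 − 672 = 2381 kcal.
Fat: 45% × 2381 = 1071.45 kcal; carbohydrate: 1309.55 kcal.
Carbohydrate: 1309.55 kcal ÷ 4 kcal/g = 327.3875 g.

327 g/day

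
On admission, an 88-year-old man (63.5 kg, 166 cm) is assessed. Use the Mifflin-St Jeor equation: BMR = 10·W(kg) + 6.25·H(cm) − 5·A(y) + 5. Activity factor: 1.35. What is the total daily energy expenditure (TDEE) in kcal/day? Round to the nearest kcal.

1671 kcal/day

Mifflin-St Jeor (male): BMR = 10(63.5) + 6.25(166) − 5(88) + 5 = 635 + 1037.5 − 440 + 5 = 1237.5 kcal/day.
TEE = BMR × activity factor = 1237.5 × 1.35 = 1670.625 kcal/day.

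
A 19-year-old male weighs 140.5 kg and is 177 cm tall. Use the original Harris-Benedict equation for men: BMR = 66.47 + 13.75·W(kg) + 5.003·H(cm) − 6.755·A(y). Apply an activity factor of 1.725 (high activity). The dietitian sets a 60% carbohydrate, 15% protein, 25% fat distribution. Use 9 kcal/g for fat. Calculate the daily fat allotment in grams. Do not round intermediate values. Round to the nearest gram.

132 g/day

Harris-Benedict: BMR = 66.47 + 13.75(140.5) + 5.003(177) − 6.755(19) = 2755.531 kcal/day.
TEE = 2755.531 × 1.725 = 4753.291 kcal/day.
Fat energy = 25% × 4753.291 = 1188.3227 kcal.
Fat = 1188.3227 ÷ 9 kcal/g = 132.0359 g.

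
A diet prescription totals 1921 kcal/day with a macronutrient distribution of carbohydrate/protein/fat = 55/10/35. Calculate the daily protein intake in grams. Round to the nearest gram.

48 g/day

Protein energy = 10% × 1921 = 192.1 kcal.
At 4 kcal/g: 192.1 ÷ 4 = 48.025 g.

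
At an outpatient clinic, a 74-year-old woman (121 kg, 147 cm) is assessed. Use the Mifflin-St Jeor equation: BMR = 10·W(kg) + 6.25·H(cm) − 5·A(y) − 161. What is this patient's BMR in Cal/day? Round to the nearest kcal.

Mifflin-St Jeor (female): BMR = 10(121) + 6.25(147) − 5(74) − 161 = 1210 + 918.75 − 370 − 161 = 1597.75 kcal/day.

1598 Cal/day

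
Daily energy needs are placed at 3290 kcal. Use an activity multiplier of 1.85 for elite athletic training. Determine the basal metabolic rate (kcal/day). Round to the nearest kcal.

BMR = TEE ÷ activity factor = 3290 ÷ 1.85 = 1778.3784 kcal/day.

1778 kcal/day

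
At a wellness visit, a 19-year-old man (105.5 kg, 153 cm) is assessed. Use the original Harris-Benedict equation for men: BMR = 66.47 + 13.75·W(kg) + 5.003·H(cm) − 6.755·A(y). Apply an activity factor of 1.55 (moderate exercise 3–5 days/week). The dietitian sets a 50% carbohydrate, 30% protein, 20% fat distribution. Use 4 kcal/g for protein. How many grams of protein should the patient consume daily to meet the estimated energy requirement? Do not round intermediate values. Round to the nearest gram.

250 g/day

Harris-Benedict: BMR = 66.47 + 13.75(105.5) + 5.003(153) − 6.755(19) = 2154.209 kcal/day.
TEE = 2154.209 × 1.55 = 3339.024 kcal/day.
Protein energy = 30% × 3339.024 = 1001.7072 kcal.
Protein = 1001.7072 ÷ 4 kcal/g = 250.4268 g.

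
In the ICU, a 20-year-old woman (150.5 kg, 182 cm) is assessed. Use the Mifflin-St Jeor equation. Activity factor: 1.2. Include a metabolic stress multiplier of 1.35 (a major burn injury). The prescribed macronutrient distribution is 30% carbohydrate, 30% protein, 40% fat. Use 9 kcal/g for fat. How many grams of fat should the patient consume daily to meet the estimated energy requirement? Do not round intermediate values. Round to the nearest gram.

171 g/day

Mifflin-St Jeor (female): BMR = 10(150.5) + 6.25(182) − 5(20) − 161 = 1505 + 1137.5 − 100 − 161 = 2381.5 kcal/day.
TEE = 2381.5 × 1.2 = 2857.8 kcal/day.
With stress factor 1.35: 2857.8 × 1.35 = 3858.03 kcal/day.
Fat energy = 40% × 3858.03 = 1543.212 kcal.
Fat = 1543.212 ÷ 9 kcal/g = 171.468 g.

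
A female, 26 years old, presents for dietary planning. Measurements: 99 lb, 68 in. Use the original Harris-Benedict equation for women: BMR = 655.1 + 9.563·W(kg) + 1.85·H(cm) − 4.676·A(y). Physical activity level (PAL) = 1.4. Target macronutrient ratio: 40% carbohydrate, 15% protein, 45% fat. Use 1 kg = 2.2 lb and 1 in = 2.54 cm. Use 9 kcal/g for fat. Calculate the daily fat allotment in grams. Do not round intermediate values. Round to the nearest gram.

90 g/day

Convert to metric: weight = 99 ÷ 2.2 = 45 kg; height = 68 × 2.54 = 172.72 cm.
Harris-Benedict: BMR = 655.1 + 9.563(45) + 1.85(172.72) − 4.676(26) = 1283.391 kcal/day.
TEE = 1283.391 × 1.4 = 1796.7474 kcal/day.
Fat energy = 45% × 1796.7474 = 808.5363 kcal.
Fat = 808.5363 ÷ 9 kcal/g = 89.8374 g.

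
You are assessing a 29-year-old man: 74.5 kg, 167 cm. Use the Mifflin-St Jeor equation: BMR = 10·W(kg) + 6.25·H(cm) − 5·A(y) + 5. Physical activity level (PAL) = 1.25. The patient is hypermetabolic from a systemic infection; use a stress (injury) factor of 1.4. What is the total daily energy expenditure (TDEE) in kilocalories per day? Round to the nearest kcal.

2885 kilocalories per day

Mifflin-St Jeor (male): BMR = 10(74.5) + 6.25(167) − 5(29) + 5 = 745 + 1043.75 − 145 + 5 = 1648.75 kcal/day.
TEE = BMR × activity factor = 1648.75 × 1.25 = 2060.9375 kcal/day.
Apply stress factor: 2060.9375 × 1.4 = 2885.3125 kcal/day.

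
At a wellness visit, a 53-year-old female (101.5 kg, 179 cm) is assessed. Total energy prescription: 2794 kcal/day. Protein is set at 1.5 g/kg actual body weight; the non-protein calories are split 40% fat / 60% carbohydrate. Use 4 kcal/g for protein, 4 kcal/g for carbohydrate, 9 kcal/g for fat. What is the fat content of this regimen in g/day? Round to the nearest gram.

97 g/day

Protein = 1.5 × 101.5 = 152.25 g → 152.25 × 4 = 609 kcal.
Non-protein calories = 2794 − 609 = 2185 kcal.
Fat: 40% × 2185 = 874 kcal; carbohydrate: 1311 kcal.
Fat: 874 kcal ÷ 9 kcal/g = 97.1111 g.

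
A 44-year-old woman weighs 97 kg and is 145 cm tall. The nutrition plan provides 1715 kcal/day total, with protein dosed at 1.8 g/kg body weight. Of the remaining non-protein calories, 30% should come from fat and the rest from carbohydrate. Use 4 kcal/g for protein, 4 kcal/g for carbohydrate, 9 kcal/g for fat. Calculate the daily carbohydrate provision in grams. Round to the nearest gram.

Protein = 1.8 × 97 = 174.6 g → 174.6 × 4 = 698.4 kcal.
Non-protein calories = 1715 − 698.4 = 1016.6 kcal.
Fat: 30% × 1016.6 = 304.98 kcal; carbohydrate: 711.62 kcal.
Carbohydrate: 711.62 kcal ÷ 4 kcal/g = 177.905 g.

178 g/day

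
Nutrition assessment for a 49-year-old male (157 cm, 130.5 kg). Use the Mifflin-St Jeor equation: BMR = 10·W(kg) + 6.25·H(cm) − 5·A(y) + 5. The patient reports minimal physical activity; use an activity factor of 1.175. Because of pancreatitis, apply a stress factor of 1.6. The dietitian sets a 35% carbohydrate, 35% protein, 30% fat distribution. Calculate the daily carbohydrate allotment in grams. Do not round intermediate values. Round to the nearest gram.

Mifflin-St Jeor (male): BMR = 10(130.5) + 6.25(157) − 5(49) + 5 = 1305 + 981.25 − 245 + 5 = 2046.25 kcal/day.
TEE = 2046.25 × 1.175 = 2404.3438 kcal/day.
With stress factor 1.6: 2404.3438 × 1.6 = 3846.95 kcal/day.
Carbohydrate energy = 35% × 3846.95 = 1346.4325 kcal.
Carbohydrate = 1346.4325 ÷ 4 kcal/g = 336.6081 g.

337 g/day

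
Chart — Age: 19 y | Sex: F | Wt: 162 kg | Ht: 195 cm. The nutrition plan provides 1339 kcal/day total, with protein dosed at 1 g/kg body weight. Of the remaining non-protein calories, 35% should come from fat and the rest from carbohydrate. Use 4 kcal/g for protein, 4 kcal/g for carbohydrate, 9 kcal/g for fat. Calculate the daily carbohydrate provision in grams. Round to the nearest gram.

112 g/day

Protein = 1 × 162 = 162 g → 162 × 4 = 648 kcal.
Non-protein calories = 1339 − 648 = 691 kcal.
Fat: 35% × 691 = 241.85 kcal; carbohydrate: 449.15 kcal.
Carbohydrate: 449.15 kcal ÷ 4 kcal/g = 112.2875 g.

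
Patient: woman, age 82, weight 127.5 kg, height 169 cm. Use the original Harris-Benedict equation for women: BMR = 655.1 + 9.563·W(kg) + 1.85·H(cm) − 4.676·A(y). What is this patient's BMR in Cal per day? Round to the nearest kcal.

1804 Cal per day

Harris-Benedict: BMR = 655.1 + 9.563(127.5) + 1.85(169) − 4.676(82) = 1803.6005 kcal/day.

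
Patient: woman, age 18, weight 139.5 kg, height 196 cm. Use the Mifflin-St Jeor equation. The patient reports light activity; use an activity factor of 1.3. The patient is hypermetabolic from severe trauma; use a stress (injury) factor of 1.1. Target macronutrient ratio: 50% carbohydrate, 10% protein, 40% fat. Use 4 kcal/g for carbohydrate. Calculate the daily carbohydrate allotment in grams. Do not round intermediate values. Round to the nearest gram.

Mifflin-St Jeor (female): BMR = 10(139.5) + 6.25(196) − 5(18) − 161 = 1395 + 1225 − 90 − 161 = 2369 kcal/day.
TEE = 2369 × 1.3 = 3079.7 kcal/day.
With stress factor 1.1: 3079.7 × 1.1 = 3387.67 kcal/day.
Carbohydrate energy = 50% × 3387.67 = 1693.835 kcal.
Carbohydrate = 1693.835 ÷ 4 kcal/g = 423.4588 g.

423 g/day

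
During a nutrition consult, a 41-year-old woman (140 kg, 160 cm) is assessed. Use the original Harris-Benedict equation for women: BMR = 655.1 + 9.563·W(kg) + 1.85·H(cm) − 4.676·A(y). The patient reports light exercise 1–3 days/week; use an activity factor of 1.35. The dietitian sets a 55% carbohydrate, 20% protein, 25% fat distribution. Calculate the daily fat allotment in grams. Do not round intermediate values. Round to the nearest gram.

Harris-Benedict: BMR = 655.1 + 9.563(140) + 1.85(160) − 4.676(41) = 2098.204 kcal/day.
TEE = 2098.204 × 1.35 = 2832.5754 kcal/day.
Fat energy = 25% × 2832.5754 = 708.1439 kcal.
Fat = 708.1439 ÷ 9 kcal/g = 78.6827 g.

79 g/day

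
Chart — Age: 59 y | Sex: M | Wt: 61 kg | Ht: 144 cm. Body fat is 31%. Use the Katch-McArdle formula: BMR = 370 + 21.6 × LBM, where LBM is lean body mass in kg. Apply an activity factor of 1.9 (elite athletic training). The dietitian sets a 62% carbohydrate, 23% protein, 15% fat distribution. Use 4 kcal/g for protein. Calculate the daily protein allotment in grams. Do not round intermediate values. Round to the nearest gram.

140 g/day

LBM = 61 × (1 − 0.31) = 42.09 kg. Katch-McArdle: BMR = 370 + 21.6 × 42.09 = 1279.144 kcal/day.
TEE = 1279.144 × 1.9 = 2430.3736 kcal/day.
Protein energy = 23% × 2430.3736 = 558.9859 kcal.
Protein = 558.9859 ÷ 4 kcal/g = 139.7465 g.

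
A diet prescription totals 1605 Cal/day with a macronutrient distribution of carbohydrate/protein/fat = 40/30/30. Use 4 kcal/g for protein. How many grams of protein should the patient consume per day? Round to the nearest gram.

120 g/day

Protein energy = 30% × 1605 = 481.5 kcal.
At 4 kcal/g: 481.5 ÷ 4 = 120.375 g.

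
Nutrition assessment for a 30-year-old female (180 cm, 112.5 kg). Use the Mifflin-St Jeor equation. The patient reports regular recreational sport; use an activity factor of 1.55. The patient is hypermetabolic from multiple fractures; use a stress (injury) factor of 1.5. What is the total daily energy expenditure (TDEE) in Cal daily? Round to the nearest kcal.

Mifflin-St Jeor (female): BMR = 10(112.5) + 6.25(180) − 5(30) − 161 = 1125 + 1125 − 150 − 161 = 1939 kcal/day.
TEE = BMR × activity factor = 1939 × 1.55 = 3005.45 kcal/day.
Apply stress factor: 3005.45 × 1.5 = 4508.175 kcal/day.

4508 Cal daily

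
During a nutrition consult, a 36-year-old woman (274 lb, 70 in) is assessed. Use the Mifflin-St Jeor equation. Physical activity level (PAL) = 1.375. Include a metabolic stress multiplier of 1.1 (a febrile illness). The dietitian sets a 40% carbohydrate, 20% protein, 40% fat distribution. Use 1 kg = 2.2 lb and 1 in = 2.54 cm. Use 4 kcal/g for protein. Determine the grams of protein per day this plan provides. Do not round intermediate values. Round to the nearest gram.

152 g/day

Convert to metric: weight = 274 ÷ 2.2 = 124.5455 kg; height = 70 × 2.54 = 177.8 cm.
Mifflin-St Jeor (female): BMR = 10(124.5455) + 6.25(177.8) − 5(36) − 161 = 1245.4545 + 1111.25 − 180 − 161 = 2015.7045 kcal/day.
TEE = 2015.7045 × 1.375 = 2771.5937 kcal/day.
With stress factor 1.1: 2771.5937 × 1.1 = 3048.7531 kcal/day.
Protein energy = 20% × 3048.7531 = 609.7506 kcal.
Protein = 609.7506 ÷ 4 kcal/g = 152.4377 g.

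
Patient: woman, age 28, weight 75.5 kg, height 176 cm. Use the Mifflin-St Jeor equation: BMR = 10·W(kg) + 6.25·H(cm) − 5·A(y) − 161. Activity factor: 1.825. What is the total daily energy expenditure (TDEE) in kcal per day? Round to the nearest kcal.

Mifflin-St Jeor (female): BMR = 10(75.5) + 6.25(176) − 5(28) − 161 = 755 + 1100 − 140 − 161 = 1554 kcal/day.
TEE = BMR × activity factor = 1554 × 1.825 = 2836.05 kcal/day.

2836 kcal per day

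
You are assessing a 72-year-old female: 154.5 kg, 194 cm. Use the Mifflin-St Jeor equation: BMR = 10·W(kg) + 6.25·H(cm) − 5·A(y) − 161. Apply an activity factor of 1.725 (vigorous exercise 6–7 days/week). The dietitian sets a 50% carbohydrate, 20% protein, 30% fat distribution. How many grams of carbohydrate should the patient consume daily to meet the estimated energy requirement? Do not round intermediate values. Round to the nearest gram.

Mifflin-St Jeor (female): BMR = 10(154.5) + 6.25(194) − 5(72) − 161 = 1545 + 1212.5 − 360 − 161 = 2236.5 kcal/day.
TEE = 2236.5 × 1.725 = 3857.9625 kcal/day.
Carbohydrate energy = 50% × 3857.9625 = 1928.9813 kcal.
Carbohydrate = 1928.9813 ÷ 4 kcal/g = 482.2453 g.

482 g/day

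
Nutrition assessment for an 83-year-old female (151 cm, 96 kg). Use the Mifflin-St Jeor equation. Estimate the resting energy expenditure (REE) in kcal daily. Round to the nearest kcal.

1328 kcal daily

Mifflin-St Jeor (female): BMR = 10(96) + 6.25(151) − 5(83) − 161 = 960 + 943.75 − 415 − 161 = 1327.75 kcal/day.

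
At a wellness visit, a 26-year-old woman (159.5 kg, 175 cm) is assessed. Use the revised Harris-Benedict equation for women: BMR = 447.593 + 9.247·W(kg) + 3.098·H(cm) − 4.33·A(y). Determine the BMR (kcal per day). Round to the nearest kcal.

2352 kcal per day

Harris-Benedict: BMR = 447.593 + 9.247(159.5) + 3.098(175) − 4.33(26) = 2352.0595 kcal/day.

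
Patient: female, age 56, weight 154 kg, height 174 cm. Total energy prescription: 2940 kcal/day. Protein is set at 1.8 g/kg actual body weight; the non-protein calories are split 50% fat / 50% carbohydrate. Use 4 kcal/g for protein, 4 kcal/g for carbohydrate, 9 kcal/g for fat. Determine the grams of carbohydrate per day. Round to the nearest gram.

Protein = 1.8 × 154 = 277.2 g → 277.2 × 4 = 1108.8 kcal.
Non-protein calories = 2940 − 1108.8 = 1831.2 kcal.
Fat: 50% × 1831.2 = 915.6 kcal; carbohydrate: 915.6 kcal.
Carbohydrate: 915.6 kcal ÷ 4 kcal/g = 228.9 g.

229 g/day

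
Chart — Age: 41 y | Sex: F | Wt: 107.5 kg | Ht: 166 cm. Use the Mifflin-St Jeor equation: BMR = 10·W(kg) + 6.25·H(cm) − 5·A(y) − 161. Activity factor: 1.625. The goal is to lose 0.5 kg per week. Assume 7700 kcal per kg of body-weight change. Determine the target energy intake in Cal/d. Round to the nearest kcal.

2288 Cal/d

Mifflin-St Jeor (female): BMR = 10(107.5) + 6.25(166) − 5(41) − 161 = 1075 + 1037.5 − 205 − 161 = 1746.5 kcal/day.
TEE = 1746.5 × 1.625 = 2838.0625 kcal/day.
Required daily deficit = 0.5 × 7700 ÷ 7 = 550 kcal/day.
Target intake = 2838.0625 − 550 = 2288.0625 kcal/day.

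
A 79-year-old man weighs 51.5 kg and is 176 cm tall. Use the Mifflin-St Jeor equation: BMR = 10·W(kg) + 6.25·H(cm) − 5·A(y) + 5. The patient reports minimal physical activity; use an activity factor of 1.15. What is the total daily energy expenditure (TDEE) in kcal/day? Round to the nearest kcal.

Mifflin-St Jeor (male): BMR = 10(51.5) + 6.25(176) − 5(79) + 5 = 515 + 1100 − 395 + 5 = 1225 kcal/day.
TEE = BMR × activity factor = 1225 × 1.15 = 1408.75 kcal/day.

1409 kcal/day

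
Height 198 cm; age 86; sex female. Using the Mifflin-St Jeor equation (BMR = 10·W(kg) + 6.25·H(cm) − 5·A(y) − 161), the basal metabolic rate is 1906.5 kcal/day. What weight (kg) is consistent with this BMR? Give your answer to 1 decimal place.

126.0 kg

1906.5 = 10·W + 6.25(198) − 5(86) − 161
10·W = 1906.5 − 646.5 = 1260, so W = 126 kg.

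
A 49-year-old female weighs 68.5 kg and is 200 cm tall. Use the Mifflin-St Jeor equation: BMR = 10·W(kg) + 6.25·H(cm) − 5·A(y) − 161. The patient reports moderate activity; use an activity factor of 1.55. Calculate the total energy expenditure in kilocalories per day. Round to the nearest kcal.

Mifflin-St Jeor (female): BMR = 10(68.5) + 6.25(200) − 5(49) − 161 = 685 + 1250 − 245 − 161 = 1529 kcal/day.
TEE = BMR × activity factor = 1529 × 1.55 = 2369.95 kcal/day.

2370 kilocalories per day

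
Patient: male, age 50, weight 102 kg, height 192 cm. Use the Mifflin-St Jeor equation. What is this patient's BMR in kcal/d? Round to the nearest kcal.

1975 kcal/d

Mifflin-St Jeor (male): BMR = 10(102) + 6.25(192) − 5(50) + 5 = 1020 + 1200 − 250 + 5 = 1975 kcal/day.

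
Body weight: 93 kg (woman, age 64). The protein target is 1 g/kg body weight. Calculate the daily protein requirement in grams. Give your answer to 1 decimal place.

Protein = 1 g/kg × 93 kg = 93 g/day.

93.0 g/day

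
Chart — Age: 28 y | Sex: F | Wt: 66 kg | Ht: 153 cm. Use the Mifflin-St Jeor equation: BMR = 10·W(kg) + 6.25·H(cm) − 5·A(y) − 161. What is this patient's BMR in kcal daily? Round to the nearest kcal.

Mifflin-St Jeor (female): BMR = 10(66) + 6.25(153) − 5(28) − 161 = 660 + 956.25 − 140 − 161 = 1315.25 kcal/day.

1315 kcal daily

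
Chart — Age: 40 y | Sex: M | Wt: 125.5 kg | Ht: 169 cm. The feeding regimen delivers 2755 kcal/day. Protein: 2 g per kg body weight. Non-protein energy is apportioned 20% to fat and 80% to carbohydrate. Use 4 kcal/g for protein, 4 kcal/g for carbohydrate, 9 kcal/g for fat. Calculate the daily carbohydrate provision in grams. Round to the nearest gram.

Protein = 2 × 125.5 = 251 g → 251 × 4 = 1004 kcal.
Non-protein calories = 2755 − 1004 = 1751 kcal.
Fat: 20% × 1751 = 350.2 kcal; carbohydrate: 1400.8 kcal.
Carbohydrate: 1400.8 kcal ÷ 4 kcal/g = 350.2 g.

350 g/day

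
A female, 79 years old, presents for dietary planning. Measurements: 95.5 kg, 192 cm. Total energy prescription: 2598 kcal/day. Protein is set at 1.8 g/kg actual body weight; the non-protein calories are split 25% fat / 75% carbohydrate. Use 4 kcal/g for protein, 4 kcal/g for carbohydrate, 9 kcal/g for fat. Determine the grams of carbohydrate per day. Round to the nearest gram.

358 g/day

Protein = 1.8 × 95.5 = 171.9 g → 171.9 × 4 = 687.6 kcal.
Non-protein calories = 2598 − 687.6 = 1910.4 kcal.
Fat: 25% × 1910.4 = 477.6 kcal; carbohydrate: 1432.8 kcal.
Carbohydrate: 1432.8 kcal ÷ 4 kcal/g = 358.2 g.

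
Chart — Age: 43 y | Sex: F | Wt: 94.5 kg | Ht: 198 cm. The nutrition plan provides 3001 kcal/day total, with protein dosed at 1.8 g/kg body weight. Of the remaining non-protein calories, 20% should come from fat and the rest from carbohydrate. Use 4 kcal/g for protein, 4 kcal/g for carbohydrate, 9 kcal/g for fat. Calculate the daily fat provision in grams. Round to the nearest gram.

Protein = 1.8 × 94.5 = 170.1 g → 170.1 × 4 = 680.4 kcal.
Non-protein calories = 3001 − 680.4 = 2320.6 kcal.
Fat: 20% × 2320.6 = 464.12 kcal; carbohydrate: 1856.48 kcal.
Fat: 464.12 kcal ÷ 9 kcal/g = 51.5689 g.

52 g/day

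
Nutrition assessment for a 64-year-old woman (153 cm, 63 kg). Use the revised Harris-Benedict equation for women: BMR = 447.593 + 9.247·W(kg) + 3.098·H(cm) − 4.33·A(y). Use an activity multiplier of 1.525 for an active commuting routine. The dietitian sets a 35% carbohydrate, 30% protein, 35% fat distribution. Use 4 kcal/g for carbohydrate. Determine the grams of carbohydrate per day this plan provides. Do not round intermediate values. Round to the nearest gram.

164 g/day

Harris-Benedict: BMR = 447.593 + 9.247(63) + 3.098(153) − 4.33(64) = 1227.028 kcal/day.
TEE = 1227.028 × 1.525 = 1871.2177 kcal/day.
Carbohydrate energy = 35% × 1871.2177 = 654.9262 kcal.
Carbohydrate = 654.9262 ÷ 4 kcal/g = 163.7315 g.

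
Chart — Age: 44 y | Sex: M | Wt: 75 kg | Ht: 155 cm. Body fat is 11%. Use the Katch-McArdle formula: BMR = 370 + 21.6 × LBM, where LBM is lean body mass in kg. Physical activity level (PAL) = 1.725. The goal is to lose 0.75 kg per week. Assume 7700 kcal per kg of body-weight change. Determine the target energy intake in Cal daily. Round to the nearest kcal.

LBM = 75 × (1 − 0.11) = 66.75 kg. Katch-McArdle: BMR = 370 + 21.6 × 66.75 = 1811.8 kcal/day.
TEE = 1811.8 × 1.725 = 3125.355 kcal/day.
Required daily deficit = 0.75 × 7700 ÷ 7 = 825 kcal/day.
Target intake = 3125.355 − 825 = 2300.355 kcal/day.

2300 Cal daily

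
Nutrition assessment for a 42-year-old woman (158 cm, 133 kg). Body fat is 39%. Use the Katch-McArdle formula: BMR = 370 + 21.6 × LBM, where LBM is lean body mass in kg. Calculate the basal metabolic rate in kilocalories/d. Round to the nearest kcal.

LBM = 133 × (1 − 0.39) = 81.13 kg. Katch-McArdle: BMR = 370 + 21.6 × 81.13 = 2122.408 kcal/day.

2122 kilocalories/d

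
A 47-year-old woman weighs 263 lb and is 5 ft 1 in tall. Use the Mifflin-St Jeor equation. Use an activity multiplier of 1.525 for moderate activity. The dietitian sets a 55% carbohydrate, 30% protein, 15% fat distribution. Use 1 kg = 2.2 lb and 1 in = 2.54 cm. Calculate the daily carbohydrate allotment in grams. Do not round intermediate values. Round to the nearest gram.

371 g/day

Convert to metric: weight = 263 ÷ 2.2 = 119.5455 kg; height = (5×12 + 1) × 2.54 = 61 × 2.54 = 154.94 cm.
Mifflin-St Jeor (female): BMR = 10(119.5455) + 6.25(154.94) − 5(47) − 161 = 1195.4545 + 968.375 − 235 − 161 = 1767.8295 kcal/day.
TEE = 1767.8295 × 1.525 = 2695.9401 kcal/day.
Carbohydrate energy = 55% × 2695.9401 = 1482.767 kcal.
Carbohydrate = 1482.767 ÷ 4 kcal/g = 370.6918 g.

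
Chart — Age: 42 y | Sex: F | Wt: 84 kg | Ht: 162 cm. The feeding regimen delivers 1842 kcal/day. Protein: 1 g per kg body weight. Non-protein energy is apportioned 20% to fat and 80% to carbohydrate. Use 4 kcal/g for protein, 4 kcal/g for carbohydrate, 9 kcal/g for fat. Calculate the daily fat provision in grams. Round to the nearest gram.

33 g/day

Protein = 1 × 84 = 84 g → 84 × 4 = 336 kcal.
Non-protein calories = 1842 − 336 = 1506 kcal.
Fat: 20% × 1506 = 301.2 kcal; carbohydrate: 1204.8 kcal.
Fat: 301.2 kcal ÷ 9 kcal/g = 33.4667 g.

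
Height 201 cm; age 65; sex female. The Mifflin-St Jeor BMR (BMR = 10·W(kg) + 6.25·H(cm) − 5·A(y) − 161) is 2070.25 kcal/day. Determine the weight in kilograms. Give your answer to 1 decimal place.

2070.25 = 10·W + 6.25(201) − 5(65) − 161
10·W = 2070.25 − 770.25 = 1300, so W = 130 kg.

130.0 kg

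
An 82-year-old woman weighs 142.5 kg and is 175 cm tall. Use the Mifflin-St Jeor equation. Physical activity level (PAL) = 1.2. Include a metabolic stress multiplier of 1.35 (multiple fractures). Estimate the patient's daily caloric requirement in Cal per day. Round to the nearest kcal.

3155 Cal per day

Mifflin-St Jeor (female): BMR = 10(142.5) + 6.25(175) − 5(82) − 161 = 1425 + 1093.75 − 410 − 161 = 1947.75 kcal/day.
TEE = BMR × activity factor = 1947.75 × 1.2 = 2337.3 kcal/day.
Apply stress factor: 2337.3 × 1.35 = 3155.355 kcal/day.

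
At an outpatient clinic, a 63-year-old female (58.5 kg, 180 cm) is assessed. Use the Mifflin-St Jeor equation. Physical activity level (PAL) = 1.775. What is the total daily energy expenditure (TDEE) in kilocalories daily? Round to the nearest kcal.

Mifflin-St Jeor (female): BMR = 10(58.5) + 6.25(180) − 5(63) − 161 = 585 + 1125 − 315 − 161 = 1234 kcal/day.
TEE = BMR × activity factor = 1234 × 1.775 = 2190.35 kcal/day.

2190 kilocalories daily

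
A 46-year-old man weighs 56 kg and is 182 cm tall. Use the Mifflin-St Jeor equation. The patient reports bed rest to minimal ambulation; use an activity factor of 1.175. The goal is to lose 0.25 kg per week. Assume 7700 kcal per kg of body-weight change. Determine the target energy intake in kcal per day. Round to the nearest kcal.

1455 kcal per day

Mifflin-St Jeor (male): BMR = 10(56) + 6.25(182) − 5(46) + 5 = 560 + 1137.5 − 230 + 5 = 1472.5 kcal/day.
TEE = 1472.5 × 1.175 = 1730.1875 kcal/day.
Required daily deficit = 0.25 × 7700 ÷ 7 = 275 kcal/day.
Target intake = 1730.1875 − 275 = 1455.1875 kcal/day.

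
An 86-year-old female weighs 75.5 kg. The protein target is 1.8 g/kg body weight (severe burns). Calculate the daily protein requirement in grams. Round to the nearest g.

Protein = 1.8 g/kg × 75.5 kg = 135.9 g/day.

136 g/day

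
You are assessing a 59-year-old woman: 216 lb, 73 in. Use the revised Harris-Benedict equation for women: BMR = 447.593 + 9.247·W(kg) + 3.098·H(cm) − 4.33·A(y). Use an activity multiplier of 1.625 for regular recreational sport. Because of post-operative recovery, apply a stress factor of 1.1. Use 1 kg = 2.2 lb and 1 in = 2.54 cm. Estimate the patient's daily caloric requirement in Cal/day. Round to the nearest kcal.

Convert to metric: weight = 216 ÷ 2.2 = 98.1818 kg; height = 73 × 2.54 = 185.42 cm.
Harris-Benedict: BMR = 447.593 + 9.247(98.1818) + 3.098(185.42) − 4.33(59) = 1674.4414 kcal/day.
TEE = BMR × activity factor = 1674.4414 × 1.625 = 2720.9673 kcal/day.
Apply stress factor: 2720.9673 × 1.1 = 2993.0641 kcal/day.

2993 Cal/day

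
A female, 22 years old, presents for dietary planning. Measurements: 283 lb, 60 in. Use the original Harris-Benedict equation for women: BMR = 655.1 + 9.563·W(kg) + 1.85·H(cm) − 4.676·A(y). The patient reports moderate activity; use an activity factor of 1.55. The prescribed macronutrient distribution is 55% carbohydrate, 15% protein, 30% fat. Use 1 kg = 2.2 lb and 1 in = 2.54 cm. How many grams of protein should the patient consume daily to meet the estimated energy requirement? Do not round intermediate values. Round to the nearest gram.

Convert to metric: weight = 283 ÷ 2.2 = 128.6364 kg; height = 60 × 2.54 = 152.4 cm.
Harris-Benedict: BMR = 655.1 + 9.563(128.6364) + 1.85(152.4) − 4.676(22) = 2064.3175 kcal/day.
TEE = 2064.3175 × 1.55 = 3199.6922 kcal/day.
Protein energy = 15% × 3199.6922 = 479.9538 kcal.
Protein = 479.9538 ÷ 4 kcal/g = 119.9885 g.

120 g/day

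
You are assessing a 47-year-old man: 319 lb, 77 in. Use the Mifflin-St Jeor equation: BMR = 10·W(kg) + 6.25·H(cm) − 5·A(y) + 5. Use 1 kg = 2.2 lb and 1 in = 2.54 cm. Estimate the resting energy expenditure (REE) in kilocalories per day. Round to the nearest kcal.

2442 kilocalories per day

Convert to metric: weight = 319 ÷ 2.2 = 145 kg; height = 77 × 2.54 = 195.58 cm.
Mifflin-St Jeor (male): BMR = 10(145) + 6.25(195.58) − 5(47) + 5 = 1450 + 1222.375 − 235 + 5 = 2442.375 kcal/day.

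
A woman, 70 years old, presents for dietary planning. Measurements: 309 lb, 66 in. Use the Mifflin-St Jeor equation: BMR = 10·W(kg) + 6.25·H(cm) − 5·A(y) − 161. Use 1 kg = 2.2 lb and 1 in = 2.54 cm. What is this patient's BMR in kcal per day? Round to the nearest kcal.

Convert to metric: weight = 309 ÷ 2.2 = 140.4545 kg; height = 66 × 2.54 = 167.64 cm.
Mifflin-St Jeor (female): BMR = 10(140.4545) + 6.25(167.64) − 5(70) − 161 = 1404.5455 + 1047.75 − 350 − 161 = 1941.2955 kcal/day.

1941 kcal per day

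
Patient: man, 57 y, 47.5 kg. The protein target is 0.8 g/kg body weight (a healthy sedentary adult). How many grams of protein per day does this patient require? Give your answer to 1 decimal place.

Protein = 0.8 g/kg × 47.5 kg = 38 g/day.

38.0 g/day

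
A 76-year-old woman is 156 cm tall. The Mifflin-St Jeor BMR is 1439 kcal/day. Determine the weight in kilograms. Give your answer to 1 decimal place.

100.5 kg

1439 = 10·W + 6.25(156) − 5(76) − 161
10·W = 1439 − 434 = 1005, so W = 100.5 kg.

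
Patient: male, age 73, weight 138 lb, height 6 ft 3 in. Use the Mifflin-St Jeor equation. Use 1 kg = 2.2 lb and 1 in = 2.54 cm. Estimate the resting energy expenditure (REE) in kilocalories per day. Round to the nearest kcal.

Convert to metric: weight = 138 ÷ 2.2 = 62.7273 kg; height = (6×12 + 3) × 2.54 = 75 × 2.54 = 190.5 cm.
Mifflin-St Jeor (male): BMR = 10(62.7273) + 6.25(190.5) − 5(73) + 5 = 627.2727 + 1190.625 − 365 + 5 = 1457.8977 kcal/day.

1458 kilocalories per day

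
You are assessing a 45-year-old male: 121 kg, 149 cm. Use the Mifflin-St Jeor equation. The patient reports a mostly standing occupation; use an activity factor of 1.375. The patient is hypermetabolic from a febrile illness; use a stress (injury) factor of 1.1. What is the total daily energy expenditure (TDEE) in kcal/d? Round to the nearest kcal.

2906 kcal/d

Mifflin-St Jeor (male): BMR = 10(121) + 6.25(149) − 5(45) + 5 = 1210 + 931.25 − 225 + 5 = 1921.25 kcal/day.
TEE = BMR × activity factor = 1921.25 × 1.375 = 2641.7188 kcal/day.
Apply stress factor: 2641.7188 × 1.1 = 2905.8906 kcal/day.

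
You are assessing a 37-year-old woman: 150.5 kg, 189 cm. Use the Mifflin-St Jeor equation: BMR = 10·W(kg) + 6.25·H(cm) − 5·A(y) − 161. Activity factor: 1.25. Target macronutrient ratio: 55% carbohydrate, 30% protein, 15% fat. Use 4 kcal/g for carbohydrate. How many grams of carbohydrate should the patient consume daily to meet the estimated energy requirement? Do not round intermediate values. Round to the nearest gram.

Mifflin-St Jeor (female): BMR = 10(150.5) + 6.25(189) − 5(37) − 161 = 1505 + 1181.25 − 185 − 161 = 2340.25 kcal/day.
TEE = 2340.25 × 1.25 = 2925.3125 kcal/day.
Carbohydrate energy = 55% × 2925.3125 = 1608.9219 kcal.
Carbohydrate = 1608.9219 ÷ 4 kcal/g = 402.2305 g.

402 g/day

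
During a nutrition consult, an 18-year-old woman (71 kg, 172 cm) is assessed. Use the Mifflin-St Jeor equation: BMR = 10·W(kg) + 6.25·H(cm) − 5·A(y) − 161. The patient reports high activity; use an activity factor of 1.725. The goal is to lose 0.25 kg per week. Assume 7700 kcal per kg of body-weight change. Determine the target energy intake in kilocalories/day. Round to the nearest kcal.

Mifflin-St Jeor (female): BMR = 10(71) + 6.25(172) − 5(18) − 161 = 710 + 1075 − 90 − 161 = 1534 kcal/day.
TEE = 1534 × 1.725 = 2646.15 kcal/day.
Required daily deficit = 0.25 × 7700 ÷ 7 = 275 kcal/day.
Target intake = 2646.15 − 275 = 2371.15 kcal/day.

2371 kilocalories/day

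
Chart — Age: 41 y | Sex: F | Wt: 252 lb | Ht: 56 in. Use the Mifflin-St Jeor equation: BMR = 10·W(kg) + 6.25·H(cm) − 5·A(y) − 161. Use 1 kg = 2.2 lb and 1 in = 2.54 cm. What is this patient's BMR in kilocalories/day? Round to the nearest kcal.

Convert to metric: weight = 252 ÷ 2.2 = 114.5455 kg; height = 56 × 2.54 = 142.24 cm.
Mifflin-St Jeor (female): BMR = 10(114.5455) + 6.25(142.24) − 5(41) − 161 = 1145.4545 + 889 − 205 − 161 = 1668.4545 kcal/day.

1668 kilocalories/day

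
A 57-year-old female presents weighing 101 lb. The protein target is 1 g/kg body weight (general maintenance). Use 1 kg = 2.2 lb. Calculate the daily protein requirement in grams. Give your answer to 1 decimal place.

Weight in kg = 101 ÷ 2.2 = 45.9091 kg.
Protein = 1 g/kg × 45.9091 kg = 45.9091 g/day.

45.9 g/day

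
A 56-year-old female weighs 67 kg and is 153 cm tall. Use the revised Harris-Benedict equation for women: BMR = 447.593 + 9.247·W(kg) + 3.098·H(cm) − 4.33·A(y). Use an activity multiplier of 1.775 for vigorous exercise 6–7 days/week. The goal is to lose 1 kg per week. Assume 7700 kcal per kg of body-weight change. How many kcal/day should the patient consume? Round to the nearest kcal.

Harris-Benedict: BMR = 447.593 + 9.247(67) + 3.098(153) − 4.33(56) = 1298.656 kcal/day.
TEE = 1298.656 × 1.775 = 2305.1144 kcal/day.
Required daily deficit = 1 × 7700 ÷ 7 = 1100 kcal/day.
Target intake = 2305.1144 − 1100 = 1205.1144 kcal/day.

1205 kcal/day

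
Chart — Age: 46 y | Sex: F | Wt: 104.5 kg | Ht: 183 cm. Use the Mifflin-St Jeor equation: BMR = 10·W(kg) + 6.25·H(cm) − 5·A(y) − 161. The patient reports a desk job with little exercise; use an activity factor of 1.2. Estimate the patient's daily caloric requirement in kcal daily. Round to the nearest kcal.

2157 kcal daily

Mifflin-St Jeor (female): BMR = 10(104.5) + 6.25(183) − 5(46) − 161 = 1045 + 1143.75 − 230 − 161 = 1797.75 kcal/day.
TEE = BMR × activity factor = 1797.75 × 1.2 = 2157.3 kcal/day.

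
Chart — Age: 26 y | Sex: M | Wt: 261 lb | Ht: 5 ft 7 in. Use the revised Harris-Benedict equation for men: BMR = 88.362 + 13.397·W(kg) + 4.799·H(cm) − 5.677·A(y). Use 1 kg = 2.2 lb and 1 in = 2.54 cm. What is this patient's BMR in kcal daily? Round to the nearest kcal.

Convert to metric: weight = 261 ÷ 2.2 = 118.6364 kg; height = (5×12 + 7) × 2.54 = 67 × 2.54 = 170.18 cm.
Harris-Benedict: BMR = 88.362 + 13.397(118.6364) + 4.799(170.18) − 5.677(26) = 2346.8252 kcal/day.

2347 kcal daily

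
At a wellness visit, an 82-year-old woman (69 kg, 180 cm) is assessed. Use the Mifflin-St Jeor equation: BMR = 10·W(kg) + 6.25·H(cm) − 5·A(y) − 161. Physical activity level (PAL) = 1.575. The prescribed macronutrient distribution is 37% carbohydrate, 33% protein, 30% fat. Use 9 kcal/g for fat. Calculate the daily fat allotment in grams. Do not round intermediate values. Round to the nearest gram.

65 g/day

Mifflin-St Jeor (female): BMR = 10(69) + 6.25(180) − 5(82) − 161 = 690 + 1125 − 410 − 161 = 1244 kcal/day.
TEE = 1244 × 1.575 = 1959.3 kcal/day.
Fat energy = 30% × 1959.3 = 587.79 kcal.
Fat = 587.79 ÷ 9 kcal/g = 65.31 g.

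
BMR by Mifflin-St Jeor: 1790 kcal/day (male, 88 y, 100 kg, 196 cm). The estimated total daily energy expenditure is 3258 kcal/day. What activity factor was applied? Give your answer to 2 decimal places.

1.82

Activity factor = TEE ÷ BMR = 3258 ÷ 1790 = 1.82.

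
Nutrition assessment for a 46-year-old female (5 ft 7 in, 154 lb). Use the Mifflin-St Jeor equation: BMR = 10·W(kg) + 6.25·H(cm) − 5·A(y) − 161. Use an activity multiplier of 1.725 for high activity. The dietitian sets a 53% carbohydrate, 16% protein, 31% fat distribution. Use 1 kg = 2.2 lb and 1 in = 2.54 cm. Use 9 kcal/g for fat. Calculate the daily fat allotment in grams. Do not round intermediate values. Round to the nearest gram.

82 g/day

Convert to metric: weight = 154 ÷ 2.2 = 70 kg; height = (5×12 + 7) × 2.54 = 67 × 2.54 = 170.18 cm.
Mifflin-St Jeor (female): BMR = 10(70) + 6.25(170.18) − 5(46) − 161 = 700 + 1063.625 − 230 − 161 = 1372.625 kcal/day.
TEE = 1372.625 × 1.725 = 2367.7781 kcal/day.
Fat energy = 31% × 2367.7781 = 734.0112 kcal.
Fat = 734.0112 ÷ 9 kcal/g = 81.5568 g.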